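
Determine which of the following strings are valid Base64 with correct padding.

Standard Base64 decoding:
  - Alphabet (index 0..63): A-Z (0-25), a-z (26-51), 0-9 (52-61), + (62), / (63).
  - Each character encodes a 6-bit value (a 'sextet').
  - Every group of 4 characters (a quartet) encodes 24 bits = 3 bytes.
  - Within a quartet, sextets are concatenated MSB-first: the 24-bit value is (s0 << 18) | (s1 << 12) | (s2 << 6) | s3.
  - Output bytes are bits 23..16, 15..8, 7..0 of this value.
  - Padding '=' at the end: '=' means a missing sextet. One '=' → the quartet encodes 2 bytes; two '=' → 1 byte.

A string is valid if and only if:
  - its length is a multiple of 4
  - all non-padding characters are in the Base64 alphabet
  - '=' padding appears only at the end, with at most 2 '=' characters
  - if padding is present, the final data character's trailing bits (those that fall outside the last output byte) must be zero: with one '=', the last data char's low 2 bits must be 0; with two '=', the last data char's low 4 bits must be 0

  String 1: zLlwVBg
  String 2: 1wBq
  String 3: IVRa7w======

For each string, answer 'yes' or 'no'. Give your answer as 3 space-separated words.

String 1: 'zLlwVBg' → invalid (len=7 not mult of 4)
String 2: '1wBq' → valid
String 3: 'IVRa7w======' → invalid (6 pad chars (max 2))

Answer: no yes no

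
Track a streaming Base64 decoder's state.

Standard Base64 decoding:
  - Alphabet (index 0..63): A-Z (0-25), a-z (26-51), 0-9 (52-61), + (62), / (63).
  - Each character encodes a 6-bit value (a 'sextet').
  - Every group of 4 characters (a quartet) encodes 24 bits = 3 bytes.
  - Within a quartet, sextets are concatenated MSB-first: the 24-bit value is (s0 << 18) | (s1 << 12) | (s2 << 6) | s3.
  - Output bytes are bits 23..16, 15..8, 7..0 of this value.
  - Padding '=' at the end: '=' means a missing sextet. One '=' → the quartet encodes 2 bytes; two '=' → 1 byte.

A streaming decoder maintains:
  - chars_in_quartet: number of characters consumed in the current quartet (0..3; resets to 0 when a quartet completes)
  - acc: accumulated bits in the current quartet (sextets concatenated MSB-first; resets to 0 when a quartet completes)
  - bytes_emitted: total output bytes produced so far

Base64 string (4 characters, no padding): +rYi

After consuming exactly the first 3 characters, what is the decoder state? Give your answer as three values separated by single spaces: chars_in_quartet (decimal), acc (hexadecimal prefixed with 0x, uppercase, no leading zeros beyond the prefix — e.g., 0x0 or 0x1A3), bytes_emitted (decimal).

After char 0 ('+'=62): chars_in_quartet=1 acc=0x3E bytes_emitted=0
After char 1 ('r'=43): chars_in_quartet=2 acc=0xFAB bytes_emitted=0
After char 2 ('Y'=24): chars_in_quartet=3 acc=0x3EAD8 bytes_emitted=0

Answer: 3 0x3EAD8 0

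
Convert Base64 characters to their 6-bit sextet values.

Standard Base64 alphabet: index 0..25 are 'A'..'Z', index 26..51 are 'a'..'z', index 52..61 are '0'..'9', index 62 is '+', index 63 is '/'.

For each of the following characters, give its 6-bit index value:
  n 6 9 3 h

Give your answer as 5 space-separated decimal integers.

Answer: 39 58 61 55 33

Derivation:
'n': a..z range, 26 + ord('n') − ord('a') = 39
'6': 0..9 range, 52 + ord('6') − ord('0') = 58
'9': 0..9 range, 52 + ord('9') − ord('0') = 61
'3': 0..9 range, 52 + ord('3') − ord('0') = 55
'h': a..z range, 26 + ord('h') − ord('a') = 33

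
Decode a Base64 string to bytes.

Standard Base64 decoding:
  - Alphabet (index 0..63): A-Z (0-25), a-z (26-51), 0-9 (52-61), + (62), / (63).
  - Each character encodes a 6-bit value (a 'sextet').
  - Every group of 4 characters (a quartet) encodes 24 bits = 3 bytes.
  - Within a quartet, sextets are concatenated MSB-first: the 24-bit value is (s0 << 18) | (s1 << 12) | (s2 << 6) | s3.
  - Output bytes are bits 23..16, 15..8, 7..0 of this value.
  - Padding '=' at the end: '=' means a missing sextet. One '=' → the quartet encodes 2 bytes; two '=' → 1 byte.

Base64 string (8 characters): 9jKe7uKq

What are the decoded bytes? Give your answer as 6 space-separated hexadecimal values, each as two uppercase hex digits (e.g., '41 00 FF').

After char 0 ('9'=61): chars_in_quartet=1 acc=0x3D bytes_emitted=0
After char 1 ('j'=35): chars_in_quartet=2 acc=0xF63 bytes_emitted=0
After char 2 ('K'=10): chars_in_quartet=3 acc=0x3D8CA bytes_emitted=0
After char 3 ('e'=30): chars_in_quartet=4 acc=0xF6329E -> emit F6 32 9E, reset; bytes_emitted=3
After char 4 ('7'=59): chars_in_quartet=1 acc=0x3B bytes_emitted=3
After char 5 ('u'=46): chars_in_quartet=2 acc=0xEEE bytes_emitted=3
After char 6 ('K'=10): chars_in_quartet=3 acc=0x3BB8A bytes_emitted=3
After char 7 ('q'=42): chars_in_quartet=4 acc=0xEEE2AA -> emit EE E2 AA, reset; bytes_emitted=6

Answer: F6 32 9E EE E2 AA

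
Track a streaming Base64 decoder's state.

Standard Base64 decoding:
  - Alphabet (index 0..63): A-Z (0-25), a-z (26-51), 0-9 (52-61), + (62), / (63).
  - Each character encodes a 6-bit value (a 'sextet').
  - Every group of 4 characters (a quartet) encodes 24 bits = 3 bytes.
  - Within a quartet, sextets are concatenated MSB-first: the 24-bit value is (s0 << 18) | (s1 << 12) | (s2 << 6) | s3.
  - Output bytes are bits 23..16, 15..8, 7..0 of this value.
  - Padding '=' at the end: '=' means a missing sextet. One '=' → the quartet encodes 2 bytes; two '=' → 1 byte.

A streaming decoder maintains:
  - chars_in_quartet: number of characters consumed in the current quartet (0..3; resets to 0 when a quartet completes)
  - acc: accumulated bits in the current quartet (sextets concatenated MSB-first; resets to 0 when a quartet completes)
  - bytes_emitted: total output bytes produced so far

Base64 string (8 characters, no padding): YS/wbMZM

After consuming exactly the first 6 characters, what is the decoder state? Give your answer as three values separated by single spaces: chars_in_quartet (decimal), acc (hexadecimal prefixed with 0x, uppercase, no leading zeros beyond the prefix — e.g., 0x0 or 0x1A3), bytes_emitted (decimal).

After char 0 ('Y'=24): chars_in_quartet=1 acc=0x18 bytes_emitted=0
After char 1 ('S'=18): chars_in_quartet=2 acc=0x612 bytes_emitted=0
After char 2 ('/'=63): chars_in_quartet=3 acc=0x184BF bytes_emitted=0
After char 3 ('w'=48): chars_in_quartet=4 acc=0x612FF0 -> emit 61 2F F0, reset; bytes_emitted=3
After char 4 ('b'=27): chars_in_quartet=1 acc=0x1B bytes_emitted=3
After char 5 ('M'=12): chars_in_quartet=2 acc=0x6CC bytes_emitted=3

Answer: 2 0x6CC 3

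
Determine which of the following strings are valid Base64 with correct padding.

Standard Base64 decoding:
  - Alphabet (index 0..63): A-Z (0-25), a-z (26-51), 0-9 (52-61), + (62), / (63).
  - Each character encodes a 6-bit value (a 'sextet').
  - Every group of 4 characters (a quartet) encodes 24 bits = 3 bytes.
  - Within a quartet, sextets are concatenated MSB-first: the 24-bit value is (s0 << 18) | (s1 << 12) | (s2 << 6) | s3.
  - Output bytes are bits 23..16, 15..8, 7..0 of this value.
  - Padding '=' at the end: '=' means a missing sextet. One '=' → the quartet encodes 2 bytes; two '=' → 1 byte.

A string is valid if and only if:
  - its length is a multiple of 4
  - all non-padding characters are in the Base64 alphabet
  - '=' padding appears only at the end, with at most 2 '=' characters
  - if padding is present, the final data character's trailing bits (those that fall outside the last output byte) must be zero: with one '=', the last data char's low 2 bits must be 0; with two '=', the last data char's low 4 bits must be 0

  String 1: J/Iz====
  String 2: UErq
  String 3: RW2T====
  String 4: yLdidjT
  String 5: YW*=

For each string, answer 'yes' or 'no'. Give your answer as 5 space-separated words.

String 1: 'J/Iz====' → invalid (4 pad chars (max 2))
String 2: 'UErq' → valid
String 3: 'RW2T====' → invalid (4 pad chars (max 2))
String 4: 'yLdidjT' → invalid (len=7 not mult of 4)
String 5: 'YW*=' → invalid (bad char(s): ['*'])

Answer: no yes no no no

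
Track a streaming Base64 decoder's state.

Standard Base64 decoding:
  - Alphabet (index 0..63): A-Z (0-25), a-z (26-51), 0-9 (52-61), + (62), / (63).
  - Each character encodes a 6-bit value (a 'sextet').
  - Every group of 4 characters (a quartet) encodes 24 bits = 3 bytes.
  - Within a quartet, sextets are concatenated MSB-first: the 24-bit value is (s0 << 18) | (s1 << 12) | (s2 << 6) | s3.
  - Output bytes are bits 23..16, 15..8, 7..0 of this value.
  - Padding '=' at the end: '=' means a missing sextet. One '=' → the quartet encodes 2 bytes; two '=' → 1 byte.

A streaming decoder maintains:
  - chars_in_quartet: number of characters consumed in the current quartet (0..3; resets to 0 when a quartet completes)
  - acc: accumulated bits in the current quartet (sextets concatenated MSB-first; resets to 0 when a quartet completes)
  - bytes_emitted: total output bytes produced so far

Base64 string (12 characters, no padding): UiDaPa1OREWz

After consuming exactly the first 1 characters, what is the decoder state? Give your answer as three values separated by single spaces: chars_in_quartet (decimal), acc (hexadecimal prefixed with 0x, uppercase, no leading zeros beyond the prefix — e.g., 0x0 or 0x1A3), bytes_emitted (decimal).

After char 0 ('U'=20): chars_in_quartet=1 acc=0x14 bytes_emitted=0

Answer: 1 0x14 0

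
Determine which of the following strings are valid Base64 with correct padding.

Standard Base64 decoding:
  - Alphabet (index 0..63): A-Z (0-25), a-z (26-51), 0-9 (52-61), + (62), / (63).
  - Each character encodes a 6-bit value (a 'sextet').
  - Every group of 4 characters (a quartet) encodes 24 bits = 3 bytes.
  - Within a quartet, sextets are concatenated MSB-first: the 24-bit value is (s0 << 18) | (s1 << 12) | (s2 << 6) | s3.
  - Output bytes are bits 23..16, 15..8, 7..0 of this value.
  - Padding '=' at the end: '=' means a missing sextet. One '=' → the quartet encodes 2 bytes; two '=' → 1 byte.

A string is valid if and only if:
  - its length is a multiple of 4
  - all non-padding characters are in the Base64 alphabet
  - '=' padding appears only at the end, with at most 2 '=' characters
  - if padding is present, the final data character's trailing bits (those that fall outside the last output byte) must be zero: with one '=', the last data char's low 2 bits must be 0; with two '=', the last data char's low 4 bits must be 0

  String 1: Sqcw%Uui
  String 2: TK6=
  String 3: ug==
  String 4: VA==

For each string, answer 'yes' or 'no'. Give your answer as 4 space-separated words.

Answer: no no yes yes

Derivation:
String 1: 'Sqcw%Uui' → invalid (bad char(s): ['%'])
String 2: 'TK6=' → invalid (bad trailing bits)
String 3: 'ug==' → valid
String 4: 'VA==' → valid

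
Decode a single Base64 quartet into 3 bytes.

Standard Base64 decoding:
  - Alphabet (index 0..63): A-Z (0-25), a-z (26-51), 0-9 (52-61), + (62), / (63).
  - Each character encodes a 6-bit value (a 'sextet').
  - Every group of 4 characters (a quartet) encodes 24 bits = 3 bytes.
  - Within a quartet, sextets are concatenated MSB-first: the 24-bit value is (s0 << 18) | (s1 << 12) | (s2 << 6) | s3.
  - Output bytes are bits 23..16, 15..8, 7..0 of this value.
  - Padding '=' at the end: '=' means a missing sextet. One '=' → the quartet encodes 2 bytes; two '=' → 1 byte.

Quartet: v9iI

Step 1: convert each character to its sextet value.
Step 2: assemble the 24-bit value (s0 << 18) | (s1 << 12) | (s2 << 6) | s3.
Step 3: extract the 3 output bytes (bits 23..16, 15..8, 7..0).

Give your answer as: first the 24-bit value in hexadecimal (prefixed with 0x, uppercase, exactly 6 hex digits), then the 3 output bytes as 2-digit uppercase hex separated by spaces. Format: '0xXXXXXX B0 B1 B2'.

Sextets: v=47, 9=61, i=34, I=8
24-bit: (47<<18) | (61<<12) | (34<<6) | 8
      = 0xBC0000 | 0x03D000 | 0x000880 | 0x000008
      = 0xBFD888
Bytes: (v>>16)&0xFF=BF, (v>>8)&0xFF=D8, v&0xFF=88

Answer: 0xBFD888 BF D8 88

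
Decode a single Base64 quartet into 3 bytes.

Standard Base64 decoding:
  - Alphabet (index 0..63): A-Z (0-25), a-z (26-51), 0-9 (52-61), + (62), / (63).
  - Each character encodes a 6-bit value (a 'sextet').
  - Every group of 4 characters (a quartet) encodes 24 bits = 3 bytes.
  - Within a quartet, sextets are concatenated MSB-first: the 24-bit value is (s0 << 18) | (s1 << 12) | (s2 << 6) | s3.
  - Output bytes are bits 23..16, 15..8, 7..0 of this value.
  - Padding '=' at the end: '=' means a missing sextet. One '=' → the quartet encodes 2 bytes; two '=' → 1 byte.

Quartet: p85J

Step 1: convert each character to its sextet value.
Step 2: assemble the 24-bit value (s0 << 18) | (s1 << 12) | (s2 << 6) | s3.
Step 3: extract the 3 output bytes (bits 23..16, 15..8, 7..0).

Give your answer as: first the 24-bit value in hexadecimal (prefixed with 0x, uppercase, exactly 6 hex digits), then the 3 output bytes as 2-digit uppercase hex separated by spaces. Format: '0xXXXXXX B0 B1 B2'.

Sextets: p=41, 8=60, 5=57, J=9
24-bit: (41<<18) | (60<<12) | (57<<6) | 9
      = 0xA40000 | 0x03C000 | 0x000E40 | 0x000009
      = 0xA7CE49
Bytes: (v>>16)&0xFF=A7, (v>>8)&0xFF=CE, v&0xFF=49

Answer: 0xA7CE49 A7 CE 49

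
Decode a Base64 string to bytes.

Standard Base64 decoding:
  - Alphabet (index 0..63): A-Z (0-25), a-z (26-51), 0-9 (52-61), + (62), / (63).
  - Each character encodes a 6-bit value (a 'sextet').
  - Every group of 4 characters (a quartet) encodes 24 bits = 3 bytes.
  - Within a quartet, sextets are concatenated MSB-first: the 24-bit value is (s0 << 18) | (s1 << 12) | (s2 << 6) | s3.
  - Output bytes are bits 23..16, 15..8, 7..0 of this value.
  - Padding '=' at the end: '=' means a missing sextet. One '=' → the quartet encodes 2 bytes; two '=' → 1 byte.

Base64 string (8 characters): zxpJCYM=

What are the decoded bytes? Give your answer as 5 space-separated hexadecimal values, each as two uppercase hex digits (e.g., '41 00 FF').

Answer: CF 1A 49 09 83

Derivation:
After char 0 ('z'=51): chars_in_quartet=1 acc=0x33 bytes_emitted=0
After char 1 ('x'=49): chars_in_quartet=2 acc=0xCF1 bytes_emitted=0
After char 2 ('p'=41): chars_in_quartet=3 acc=0x33C69 bytes_emitted=0
After char 3 ('J'=9): chars_in_quartet=4 acc=0xCF1A49 -> emit CF 1A 49, reset; bytes_emitted=3
After char 4 ('C'=2): chars_in_quartet=1 acc=0x2 bytes_emitted=3
After char 5 ('Y'=24): chars_in_quartet=2 acc=0x98 bytes_emitted=3
After char 6 ('M'=12): chars_in_quartet=3 acc=0x260C bytes_emitted=3
Padding '=': partial quartet acc=0x260C -> emit 09 83; bytes_emitted=5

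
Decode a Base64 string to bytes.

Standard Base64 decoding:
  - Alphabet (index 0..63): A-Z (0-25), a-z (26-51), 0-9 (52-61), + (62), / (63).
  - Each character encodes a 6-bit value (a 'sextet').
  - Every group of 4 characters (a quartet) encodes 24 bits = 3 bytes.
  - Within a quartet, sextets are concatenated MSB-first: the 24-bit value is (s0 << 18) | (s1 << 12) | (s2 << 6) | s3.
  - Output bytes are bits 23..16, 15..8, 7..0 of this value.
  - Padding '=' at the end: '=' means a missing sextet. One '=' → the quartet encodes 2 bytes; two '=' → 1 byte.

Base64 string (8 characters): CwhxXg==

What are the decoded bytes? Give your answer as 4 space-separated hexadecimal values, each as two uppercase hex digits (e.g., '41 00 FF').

Answer: 0B 08 71 5E

Derivation:
After char 0 ('C'=2): chars_in_quartet=1 acc=0x2 bytes_emitted=0
After char 1 ('w'=48): chars_in_quartet=2 acc=0xB0 bytes_emitted=0
After char 2 ('h'=33): chars_in_quartet=3 acc=0x2C21 bytes_emitted=0
After char 3 ('x'=49): chars_in_quartet=4 acc=0xB0871 -> emit 0B 08 71, reset; bytes_emitted=3
After char 4 ('X'=23): chars_in_quartet=1 acc=0x17 bytes_emitted=3
After char 5 ('g'=32): chars_in_quartet=2 acc=0x5E0 bytes_emitted=3
Padding '==': partial quartet acc=0x5E0 -> emit 5E; bytes_emitted=4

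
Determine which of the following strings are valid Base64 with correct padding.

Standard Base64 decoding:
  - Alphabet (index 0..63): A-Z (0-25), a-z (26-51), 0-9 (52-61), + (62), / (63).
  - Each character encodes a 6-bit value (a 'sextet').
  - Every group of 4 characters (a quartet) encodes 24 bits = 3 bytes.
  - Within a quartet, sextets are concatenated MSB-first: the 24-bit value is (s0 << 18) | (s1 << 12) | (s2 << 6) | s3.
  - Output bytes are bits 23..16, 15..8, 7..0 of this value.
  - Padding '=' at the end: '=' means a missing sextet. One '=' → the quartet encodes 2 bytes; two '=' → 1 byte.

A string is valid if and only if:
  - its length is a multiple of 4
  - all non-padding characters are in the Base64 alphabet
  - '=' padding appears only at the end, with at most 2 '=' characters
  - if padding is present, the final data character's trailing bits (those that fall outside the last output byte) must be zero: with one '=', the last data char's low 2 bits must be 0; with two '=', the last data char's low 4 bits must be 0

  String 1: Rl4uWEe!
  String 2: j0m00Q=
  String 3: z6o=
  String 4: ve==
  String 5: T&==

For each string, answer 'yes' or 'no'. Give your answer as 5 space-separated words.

String 1: 'Rl4uWEe!' → invalid (bad char(s): ['!'])
String 2: 'j0m00Q=' → invalid (len=7 not mult of 4)
String 3: 'z6o=' → valid
String 4: 've==' → invalid (bad trailing bits)
String 5: 'T&==' → invalid (bad char(s): ['&'])

Answer: no no yes no no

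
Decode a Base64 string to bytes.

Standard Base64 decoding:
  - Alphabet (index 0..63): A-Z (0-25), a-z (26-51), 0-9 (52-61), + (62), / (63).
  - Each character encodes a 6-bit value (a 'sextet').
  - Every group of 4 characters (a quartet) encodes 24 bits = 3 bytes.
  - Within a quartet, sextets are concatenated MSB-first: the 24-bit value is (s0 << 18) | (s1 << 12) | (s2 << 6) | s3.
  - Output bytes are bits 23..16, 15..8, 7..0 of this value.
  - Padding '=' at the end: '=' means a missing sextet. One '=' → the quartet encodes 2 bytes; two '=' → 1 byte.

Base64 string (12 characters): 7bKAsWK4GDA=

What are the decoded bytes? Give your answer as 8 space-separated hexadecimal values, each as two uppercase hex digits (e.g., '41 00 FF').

Answer: ED B2 80 B1 62 B8 18 30

Derivation:
After char 0 ('7'=59): chars_in_quartet=1 acc=0x3B bytes_emitted=0
After char 1 ('b'=27): chars_in_quartet=2 acc=0xEDB bytes_emitted=0
After char 2 ('K'=10): chars_in_quartet=3 acc=0x3B6CA bytes_emitted=0
After char 3 ('A'=0): chars_in_quartet=4 acc=0xEDB280 -> emit ED B2 80, reset; bytes_emitted=3
After char 4 ('s'=44): chars_in_quartet=1 acc=0x2C bytes_emitted=3
After char 5 ('W'=22): chars_in_quartet=2 acc=0xB16 bytes_emitted=3
After char 6 ('K'=10): chars_in_quartet=3 acc=0x2C58A bytes_emitted=3
After char 7 ('4'=56): chars_in_quartet=4 acc=0xB162B8 -> emit B1 62 B8, reset; bytes_emitted=6
After char 8 ('G'=6): chars_in_quartet=1 acc=0x6 bytes_emitted=6
After char 9 ('D'=3): chars_in_quartet=2 acc=0x183 bytes_emitted=6
After char 10 ('A'=0): chars_in_quartet=3 acc=0x60C0 bytes_emitted=6
Padding '=': partial quartet acc=0x60C0 -> emit 18 30; bytes_emitted=8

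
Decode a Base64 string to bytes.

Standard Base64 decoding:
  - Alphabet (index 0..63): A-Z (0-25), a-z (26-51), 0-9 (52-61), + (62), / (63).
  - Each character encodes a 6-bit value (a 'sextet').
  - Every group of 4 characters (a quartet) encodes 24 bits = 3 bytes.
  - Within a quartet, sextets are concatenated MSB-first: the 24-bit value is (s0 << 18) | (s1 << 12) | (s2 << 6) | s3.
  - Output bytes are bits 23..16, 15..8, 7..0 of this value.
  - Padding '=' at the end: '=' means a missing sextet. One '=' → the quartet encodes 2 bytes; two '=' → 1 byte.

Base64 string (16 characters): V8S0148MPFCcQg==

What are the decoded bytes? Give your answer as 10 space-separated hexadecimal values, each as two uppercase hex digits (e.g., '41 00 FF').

After char 0 ('V'=21): chars_in_quartet=1 acc=0x15 bytes_emitted=0
After char 1 ('8'=60): chars_in_quartet=2 acc=0x57C bytes_emitted=0
After char 2 ('S'=18): chars_in_quartet=3 acc=0x15F12 bytes_emitted=0
After char 3 ('0'=52): chars_in_quartet=4 acc=0x57C4B4 -> emit 57 C4 B4, reset; bytes_emitted=3
After char 4 ('1'=53): chars_in_quartet=1 acc=0x35 bytes_emitted=3
After char 5 ('4'=56): chars_in_quartet=2 acc=0xD78 bytes_emitted=3
After char 6 ('8'=60): chars_in_quartet=3 acc=0x35E3C bytes_emitted=3
After char 7 ('M'=12): chars_in_quartet=4 acc=0xD78F0C -> emit D7 8F 0C, reset; bytes_emitted=6
After char 8 ('P'=15): chars_in_quartet=1 acc=0xF bytes_emitted=6
After char 9 ('F'=5): chars_in_quartet=2 acc=0x3C5 bytes_emitted=6
After char 10 ('C'=2): chars_in_quartet=3 acc=0xF142 bytes_emitted=6
After char 11 ('c'=28): chars_in_quartet=4 acc=0x3C509C -> emit 3C 50 9C, reset; bytes_emitted=9
After char 12 ('Q'=16): chars_in_quartet=1 acc=0x10 bytes_emitted=9
After char 13 ('g'=32): chars_in_quartet=2 acc=0x420 bytes_emitted=9
Padding '==': partial quartet acc=0x420 -> emit 42; bytes_emitted=10

Answer: 57 C4 B4 D7 8F 0C 3C 50 9C 42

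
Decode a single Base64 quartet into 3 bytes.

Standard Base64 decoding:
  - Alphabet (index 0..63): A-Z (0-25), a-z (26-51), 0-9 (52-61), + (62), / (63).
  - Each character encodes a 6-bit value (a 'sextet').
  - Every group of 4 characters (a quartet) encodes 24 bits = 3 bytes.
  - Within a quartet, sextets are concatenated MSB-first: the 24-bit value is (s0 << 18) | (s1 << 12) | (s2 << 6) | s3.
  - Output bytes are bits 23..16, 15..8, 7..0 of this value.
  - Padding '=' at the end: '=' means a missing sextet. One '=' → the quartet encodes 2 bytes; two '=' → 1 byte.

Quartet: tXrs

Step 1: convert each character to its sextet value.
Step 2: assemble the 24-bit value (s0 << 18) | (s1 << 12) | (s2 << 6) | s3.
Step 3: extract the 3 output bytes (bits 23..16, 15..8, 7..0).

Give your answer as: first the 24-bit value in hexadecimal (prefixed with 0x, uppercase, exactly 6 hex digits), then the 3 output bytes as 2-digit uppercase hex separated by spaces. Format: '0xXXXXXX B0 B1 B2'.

Answer: 0xB57AEC B5 7A EC

Derivation:
Sextets: t=45, X=23, r=43, s=44
24-bit: (45<<18) | (23<<12) | (43<<6) | 44
      = 0xB40000 | 0x017000 | 0x000AC0 | 0x00002C
      = 0xB57AEC
Bytes: (v>>16)&0xFF=B5, (v>>8)&0xFF=7A, v&0xFF=EC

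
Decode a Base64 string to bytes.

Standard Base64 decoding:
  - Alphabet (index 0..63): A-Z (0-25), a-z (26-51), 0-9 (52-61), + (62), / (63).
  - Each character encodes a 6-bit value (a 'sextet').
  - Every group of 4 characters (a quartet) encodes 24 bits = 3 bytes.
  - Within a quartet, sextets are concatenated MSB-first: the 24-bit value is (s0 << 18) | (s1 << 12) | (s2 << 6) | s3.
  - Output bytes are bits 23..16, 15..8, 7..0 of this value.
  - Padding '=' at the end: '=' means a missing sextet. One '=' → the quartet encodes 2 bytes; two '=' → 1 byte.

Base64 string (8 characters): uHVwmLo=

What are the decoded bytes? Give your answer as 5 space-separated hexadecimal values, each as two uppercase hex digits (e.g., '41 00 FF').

After char 0 ('u'=46): chars_in_quartet=1 acc=0x2E bytes_emitted=0
After char 1 ('H'=7): chars_in_quartet=2 acc=0xB87 bytes_emitted=0
After char 2 ('V'=21): chars_in_quartet=3 acc=0x2E1D5 bytes_emitted=0
After char 3 ('w'=48): chars_in_quartet=4 acc=0xB87570 -> emit B8 75 70, reset; bytes_emitted=3
After char 4 ('m'=38): chars_in_quartet=1 acc=0x26 bytes_emitted=3
After char 5 ('L'=11): chars_in_quartet=2 acc=0x98B bytes_emitted=3
After char 6 ('o'=40): chars_in_quartet=3 acc=0x262E8 bytes_emitted=3
Padding '=': partial quartet acc=0x262E8 -> emit 98 BA; bytes_emitted=5

Answer: B8 75 70 98 BA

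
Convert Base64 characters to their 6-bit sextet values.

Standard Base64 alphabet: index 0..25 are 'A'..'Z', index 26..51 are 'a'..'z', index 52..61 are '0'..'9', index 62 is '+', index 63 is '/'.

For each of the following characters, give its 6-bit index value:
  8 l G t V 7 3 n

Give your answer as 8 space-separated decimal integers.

'8': 0..9 range, 52 + ord('8') − ord('0') = 60
'l': a..z range, 26 + ord('l') − ord('a') = 37
'G': A..Z range, ord('G') − ord('A') = 6
't': a..z range, 26 + ord('t') − ord('a') = 45
'V': A..Z range, ord('V') − ord('A') = 21
'7': 0..9 range, 52 + ord('7') − ord('0') = 59
'3': 0..9 range, 52 + ord('3') − ord('0') = 55
'n': a..z range, 26 + ord('n') − ord('a') = 39

Answer: 60 37 6 45 21 59 55 39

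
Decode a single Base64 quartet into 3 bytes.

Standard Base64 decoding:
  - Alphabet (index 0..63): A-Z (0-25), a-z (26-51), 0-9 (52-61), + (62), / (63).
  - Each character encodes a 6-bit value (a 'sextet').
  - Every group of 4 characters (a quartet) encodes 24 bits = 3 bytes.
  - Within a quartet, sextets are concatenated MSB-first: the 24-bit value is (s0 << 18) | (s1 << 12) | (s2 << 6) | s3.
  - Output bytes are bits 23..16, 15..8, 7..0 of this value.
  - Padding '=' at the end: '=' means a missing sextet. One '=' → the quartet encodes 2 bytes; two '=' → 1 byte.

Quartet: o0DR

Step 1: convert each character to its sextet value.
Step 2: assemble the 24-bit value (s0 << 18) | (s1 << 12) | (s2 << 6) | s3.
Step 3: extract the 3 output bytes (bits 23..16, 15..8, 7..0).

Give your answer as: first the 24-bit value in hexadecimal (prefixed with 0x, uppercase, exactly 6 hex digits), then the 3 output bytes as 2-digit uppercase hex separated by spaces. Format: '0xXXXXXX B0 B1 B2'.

Sextets: o=40, 0=52, D=3, R=17
24-bit: (40<<18) | (52<<12) | (3<<6) | 17
      = 0xA00000 | 0x034000 | 0x0000C0 | 0x000011
      = 0xA340D1
Bytes: (v>>16)&0xFF=A3, (v>>8)&0xFF=40, v&0xFF=D1

Answer: 0xA340D1 A3 40 D1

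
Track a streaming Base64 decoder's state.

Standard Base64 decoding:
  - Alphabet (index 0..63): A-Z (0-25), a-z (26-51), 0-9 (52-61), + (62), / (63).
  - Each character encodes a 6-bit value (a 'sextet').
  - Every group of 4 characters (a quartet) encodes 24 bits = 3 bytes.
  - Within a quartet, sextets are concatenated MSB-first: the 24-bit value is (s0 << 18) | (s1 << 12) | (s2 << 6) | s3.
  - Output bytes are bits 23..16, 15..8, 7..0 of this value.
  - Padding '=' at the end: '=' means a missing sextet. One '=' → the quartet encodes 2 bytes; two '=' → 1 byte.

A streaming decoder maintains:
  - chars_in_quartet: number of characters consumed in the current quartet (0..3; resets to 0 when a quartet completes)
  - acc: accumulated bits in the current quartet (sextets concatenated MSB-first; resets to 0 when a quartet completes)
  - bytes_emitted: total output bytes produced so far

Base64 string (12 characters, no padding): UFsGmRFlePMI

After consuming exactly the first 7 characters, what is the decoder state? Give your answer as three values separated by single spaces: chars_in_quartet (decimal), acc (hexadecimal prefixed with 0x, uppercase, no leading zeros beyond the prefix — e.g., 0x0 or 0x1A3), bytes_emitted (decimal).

Answer: 3 0x26445 3

Derivation:
After char 0 ('U'=20): chars_in_quartet=1 acc=0x14 bytes_emitted=0
After char 1 ('F'=5): chars_in_quartet=2 acc=0x505 bytes_emitted=0
After char 2 ('s'=44): chars_in_quartet=3 acc=0x1416C bytes_emitted=0
After char 3 ('G'=6): chars_in_quartet=4 acc=0x505B06 -> emit 50 5B 06, reset; bytes_emitted=3
After char 4 ('m'=38): chars_in_quartet=1 acc=0x26 bytes_emitted=3
After char 5 ('R'=17): chars_in_quartet=2 acc=0x991 bytes_emitted=3
After char 6 ('F'=5): chars_in_quartet=3 acc=0x26445 bytes_emitted=3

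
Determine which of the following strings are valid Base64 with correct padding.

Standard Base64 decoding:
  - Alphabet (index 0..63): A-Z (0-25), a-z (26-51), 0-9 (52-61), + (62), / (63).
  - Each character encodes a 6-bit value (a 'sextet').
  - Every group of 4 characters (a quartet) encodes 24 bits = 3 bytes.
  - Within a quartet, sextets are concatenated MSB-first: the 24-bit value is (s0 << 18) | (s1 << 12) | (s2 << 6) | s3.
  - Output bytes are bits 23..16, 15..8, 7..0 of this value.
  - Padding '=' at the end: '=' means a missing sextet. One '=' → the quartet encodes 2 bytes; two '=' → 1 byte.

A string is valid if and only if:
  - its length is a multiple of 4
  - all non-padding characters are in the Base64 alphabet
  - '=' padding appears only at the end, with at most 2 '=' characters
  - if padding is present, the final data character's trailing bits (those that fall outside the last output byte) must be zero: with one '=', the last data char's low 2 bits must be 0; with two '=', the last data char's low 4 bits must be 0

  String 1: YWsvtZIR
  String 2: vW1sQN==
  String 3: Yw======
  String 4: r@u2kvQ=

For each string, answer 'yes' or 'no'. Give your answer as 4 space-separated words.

String 1: 'YWsvtZIR' → valid
String 2: 'vW1sQN==' → invalid (bad trailing bits)
String 3: 'Yw======' → invalid (6 pad chars (max 2))
String 4: 'r@u2kvQ=' → invalid (bad char(s): ['@'])

Answer: yes no no no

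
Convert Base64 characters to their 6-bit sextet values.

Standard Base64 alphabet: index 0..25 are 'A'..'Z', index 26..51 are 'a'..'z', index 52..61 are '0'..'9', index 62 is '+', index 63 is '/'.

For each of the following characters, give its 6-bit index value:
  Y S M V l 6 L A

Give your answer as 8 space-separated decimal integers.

'Y': A..Z range, ord('Y') − ord('A') = 24
'S': A..Z range, ord('S') − ord('A') = 18
'M': A..Z range, ord('M') − ord('A') = 12
'V': A..Z range, ord('V') − ord('A') = 21
'l': a..z range, 26 + ord('l') − ord('a') = 37
'6': 0..9 range, 52 + ord('6') − ord('0') = 58
'L': A..Z range, ord('L') − ord('A') = 11
'A': A..Z range, ord('A') − ord('A') = 0

Answer: 24 18 12 21 37 58 11 0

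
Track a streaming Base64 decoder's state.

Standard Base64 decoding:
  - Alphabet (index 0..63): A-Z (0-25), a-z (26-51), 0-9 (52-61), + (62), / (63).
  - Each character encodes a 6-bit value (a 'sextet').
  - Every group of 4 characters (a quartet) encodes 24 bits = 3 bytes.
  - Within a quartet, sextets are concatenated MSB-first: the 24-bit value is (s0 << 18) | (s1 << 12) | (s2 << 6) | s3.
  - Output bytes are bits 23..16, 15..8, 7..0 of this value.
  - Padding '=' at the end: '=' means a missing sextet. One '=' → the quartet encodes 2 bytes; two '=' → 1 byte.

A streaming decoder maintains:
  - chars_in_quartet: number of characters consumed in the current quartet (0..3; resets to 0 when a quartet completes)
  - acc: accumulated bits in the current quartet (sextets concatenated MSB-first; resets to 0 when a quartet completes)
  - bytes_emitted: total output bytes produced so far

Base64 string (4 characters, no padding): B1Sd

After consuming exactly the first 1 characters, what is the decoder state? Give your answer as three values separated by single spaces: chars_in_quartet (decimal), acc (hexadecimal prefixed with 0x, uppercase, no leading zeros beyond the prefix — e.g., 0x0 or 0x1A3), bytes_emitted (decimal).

Answer: 1 0x1 0

Derivation:
After char 0 ('B'=1): chars_in_quartet=1 acc=0x1 bytes_emitted=0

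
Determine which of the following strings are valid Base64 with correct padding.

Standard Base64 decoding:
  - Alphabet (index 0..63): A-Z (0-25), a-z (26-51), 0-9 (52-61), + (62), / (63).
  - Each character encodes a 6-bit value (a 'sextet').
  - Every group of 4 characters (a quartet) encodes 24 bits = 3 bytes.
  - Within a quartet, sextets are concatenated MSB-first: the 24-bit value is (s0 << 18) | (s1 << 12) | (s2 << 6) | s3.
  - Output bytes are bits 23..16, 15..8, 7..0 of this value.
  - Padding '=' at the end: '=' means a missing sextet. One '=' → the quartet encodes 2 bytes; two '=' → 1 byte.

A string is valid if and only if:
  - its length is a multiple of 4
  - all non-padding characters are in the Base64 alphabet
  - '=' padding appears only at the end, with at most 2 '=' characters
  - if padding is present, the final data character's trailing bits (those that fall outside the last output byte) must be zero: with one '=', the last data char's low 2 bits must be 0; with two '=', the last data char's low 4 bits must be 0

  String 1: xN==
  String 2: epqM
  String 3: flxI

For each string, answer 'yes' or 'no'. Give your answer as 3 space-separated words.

Answer: no yes yes

Derivation:
String 1: 'xN==' → invalid (bad trailing bits)
String 2: 'epqM' → valid
String 3: 'flxI' → valid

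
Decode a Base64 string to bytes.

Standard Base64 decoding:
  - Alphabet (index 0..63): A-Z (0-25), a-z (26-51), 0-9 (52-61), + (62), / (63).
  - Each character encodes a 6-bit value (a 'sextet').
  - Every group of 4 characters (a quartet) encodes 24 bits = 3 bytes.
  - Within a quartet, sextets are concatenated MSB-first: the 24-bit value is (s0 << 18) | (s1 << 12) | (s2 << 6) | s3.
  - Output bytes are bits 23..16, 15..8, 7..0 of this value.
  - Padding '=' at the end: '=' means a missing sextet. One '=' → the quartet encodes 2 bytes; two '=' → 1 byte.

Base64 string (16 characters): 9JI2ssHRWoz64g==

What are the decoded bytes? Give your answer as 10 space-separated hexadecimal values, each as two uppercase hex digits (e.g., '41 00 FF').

Answer: F4 92 36 B2 C1 D1 5A 8C FA E2

Derivation:
After char 0 ('9'=61): chars_in_quartet=1 acc=0x3D bytes_emitted=0
After char 1 ('J'=9): chars_in_quartet=2 acc=0xF49 bytes_emitted=0
After char 2 ('I'=8): chars_in_quartet=3 acc=0x3D248 bytes_emitted=0
After char 3 ('2'=54): chars_in_quartet=4 acc=0xF49236 -> emit F4 92 36, reset; bytes_emitted=3
After char 4 ('s'=44): chars_in_quartet=1 acc=0x2C bytes_emitted=3
After char 5 ('s'=44): chars_in_quartet=2 acc=0xB2C bytes_emitted=3
After char 6 ('H'=7): chars_in_quartet=3 acc=0x2CB07 bytes_emitted=3
After char 7 ('R'=17): chars_in_quartet=4 acc=0xB2C1D1 -> emit B2 C1 D1, reset; bytes_emitted=6
After char 8 ('W'=22): chars_in_quartet=1 acc=0x16 bytes_emitted=6
After char 9 ('o'=40): chars_in_quartet=2 acc=0x5A8 bytes_emitted=6
After char 10 ('z'=51): chars_in_quartet=3 acc=0x16A33 bytes_emitted=6
After char 11 ('6'=58): chars_in_quartet=4 acc=0x5A8CFA -> emit 5A 8C FA, reset; bytes_emitted=9
After char 12 ('4'=56): chars_in_quartet=1 acc=0x38 bytes_emitted=9
After char 13 ('g'=32): chars_in_quartet=2 acc=0xE20 bytes_emitted=9
Padding '==': partial quartet acc=0xE20 -> emit E2; bytes_emitted=10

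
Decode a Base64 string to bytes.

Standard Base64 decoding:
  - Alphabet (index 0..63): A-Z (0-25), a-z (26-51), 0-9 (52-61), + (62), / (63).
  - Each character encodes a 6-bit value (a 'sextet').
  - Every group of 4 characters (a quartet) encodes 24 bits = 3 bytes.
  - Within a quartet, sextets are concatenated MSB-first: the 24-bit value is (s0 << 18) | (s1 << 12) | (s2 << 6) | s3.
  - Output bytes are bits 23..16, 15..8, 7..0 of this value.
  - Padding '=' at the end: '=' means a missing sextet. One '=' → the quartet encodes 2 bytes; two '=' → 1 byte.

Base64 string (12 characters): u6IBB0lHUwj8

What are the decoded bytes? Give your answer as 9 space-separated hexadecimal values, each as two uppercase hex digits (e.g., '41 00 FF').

Answer: BB A2 01 07 49 47 53 08 FC

Derivation:
After char 0 ('u'=46): chars_in_quartet=1 acc=0x2E bytes_emitted=0
After char 1 ('6'=58): chars_in_quartet=2 acc=0xBBA bytes_emitted=0
After char 2 ('I'=8): chars_in_quartet=3 acc=0x2EE88 bytes_emitted=0
After char 3 ('B'=1): chars_in_quartet=4 acc=0xBBA201 -> emit BB A2 01, reset; bytes_emitted=3
After char 4 ('B'=1): chars_in_quartet=1 acc=0x1 bytes_emitted=3
After char 5 ('0'=52): chars_in_quartet=2 acc=0x74 bytes_emitted=3
After char 6 ('l'=37): chars_in_quartet=3 acc=0x1D25 bytes_emitted=3
After char 7 ('H'=7): chars_in_quartet=4 acc=0x74947 -> emit 07 49 47, reset; bytes_emitted=6
After char 8 ('U'=20): chars_in_quartet=1 acc=0x14 bytes_emitted=6
After char 9 ('w'=48): chars_in_quartet=2 acc=0x530 bytes_emitted=6
After char 10 ('j'=35): chars_in_quartet=3 acc=0x14C23 bytes_emitted=6
After char 11 ('8'=60): chars_in_quartet=4 acc=0x5308FC -> emit 53 08 FC, reset; bytes_emitted=9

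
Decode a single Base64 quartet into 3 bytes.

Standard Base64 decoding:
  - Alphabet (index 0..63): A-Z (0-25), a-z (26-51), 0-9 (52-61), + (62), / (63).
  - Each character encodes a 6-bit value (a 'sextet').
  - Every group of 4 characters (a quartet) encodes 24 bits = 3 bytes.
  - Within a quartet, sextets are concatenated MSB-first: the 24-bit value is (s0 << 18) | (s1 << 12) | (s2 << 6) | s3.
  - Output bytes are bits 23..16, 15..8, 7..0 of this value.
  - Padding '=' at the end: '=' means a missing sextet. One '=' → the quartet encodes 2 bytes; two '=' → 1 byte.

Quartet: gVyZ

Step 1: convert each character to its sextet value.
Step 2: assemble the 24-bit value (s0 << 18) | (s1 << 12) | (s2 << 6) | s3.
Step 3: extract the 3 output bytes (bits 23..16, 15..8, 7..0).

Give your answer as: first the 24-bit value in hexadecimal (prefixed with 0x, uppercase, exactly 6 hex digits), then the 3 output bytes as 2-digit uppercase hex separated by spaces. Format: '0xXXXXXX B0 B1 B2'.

Answer: 0x815C99 81 5C 99

Derivation:
Sextets: g=32, V=21, y=50, Z=25
24-bit: (32<<18) | (21<<12) | (50<<6) | 25
      = 0x800000 | 0x015000 | 0x000C80 | 0x000019
      = 0x815C99
Bytes: (v>>16)&0xFF=81, (v>>8)&0xFF=5C, v&0xFF=99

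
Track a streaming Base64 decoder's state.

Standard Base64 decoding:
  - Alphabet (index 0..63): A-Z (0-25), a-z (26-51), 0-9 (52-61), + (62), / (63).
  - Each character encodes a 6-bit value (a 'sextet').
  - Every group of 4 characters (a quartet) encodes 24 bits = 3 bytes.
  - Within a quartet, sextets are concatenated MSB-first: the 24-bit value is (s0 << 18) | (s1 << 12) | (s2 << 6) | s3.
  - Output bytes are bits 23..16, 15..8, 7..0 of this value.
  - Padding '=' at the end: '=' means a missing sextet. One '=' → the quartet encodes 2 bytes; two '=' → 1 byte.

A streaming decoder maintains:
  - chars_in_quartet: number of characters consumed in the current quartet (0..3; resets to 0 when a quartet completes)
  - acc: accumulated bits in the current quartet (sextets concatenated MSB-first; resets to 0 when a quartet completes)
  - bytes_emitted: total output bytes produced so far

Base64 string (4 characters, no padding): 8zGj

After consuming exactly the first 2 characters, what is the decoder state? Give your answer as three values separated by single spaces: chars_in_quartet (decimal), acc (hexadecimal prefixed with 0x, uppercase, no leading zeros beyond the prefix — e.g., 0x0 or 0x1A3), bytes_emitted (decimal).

After char 0 ('8'=60): chars_in_quartet=1 acc=0x3C bytes_emitted=0
After char 1 ('z'=51): chars_in_quartet=2 acc=0xF33 bytes_emitted=0

Answer: 2 0xF33 0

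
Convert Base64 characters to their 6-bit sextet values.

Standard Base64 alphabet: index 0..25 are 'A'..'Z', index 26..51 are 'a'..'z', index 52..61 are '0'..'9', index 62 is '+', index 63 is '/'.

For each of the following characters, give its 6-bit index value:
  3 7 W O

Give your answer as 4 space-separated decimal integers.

Answer: 55 59 22 14

Derivation:
'3': 0..9 range, 52 + ord('3') − ord('0') = 55
'7': 0..9 range, 52 + ord('7') − ord('0') = 59
'W': A..Z range, ord('W') − ord('A') = 22
'O': A..Z range, ord('O') − ord('A') = 14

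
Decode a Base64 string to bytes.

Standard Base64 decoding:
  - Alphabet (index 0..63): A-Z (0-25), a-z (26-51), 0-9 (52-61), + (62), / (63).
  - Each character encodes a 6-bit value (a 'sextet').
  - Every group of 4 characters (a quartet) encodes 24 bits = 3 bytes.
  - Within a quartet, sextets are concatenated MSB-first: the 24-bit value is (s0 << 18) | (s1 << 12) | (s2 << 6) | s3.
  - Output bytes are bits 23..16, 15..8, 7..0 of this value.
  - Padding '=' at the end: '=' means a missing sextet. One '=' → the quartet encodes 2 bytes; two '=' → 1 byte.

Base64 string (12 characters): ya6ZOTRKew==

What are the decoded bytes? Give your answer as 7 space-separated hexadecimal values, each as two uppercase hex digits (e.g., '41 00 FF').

Answer: C9 AE 99 39 34 4A 7B

Derivation:
After char 0 ('y'=50): chars_in_quartet=1 acc=0x32 bytes_emitted=0
After char 1 ('a'=26): chars_in_quartet=2 acc=0xC9A bytes_emitted=0
After char 2 ('6'=58): chars_in_quartet=3 acc=0x326BA bytes_emitted=0
After char 3 ('Z'=25): chars_in_quartet=4 acc=0xC9AE99 -> emit C9 AE 99, reset; bytes_emitted=3
After char 4 ('O'=14): chars_in_quartet=1 acc=0xE bytes_emitted=3
After char 5 ('T'=19): chars_in_quartet=2 acc=0x393 bytes_emitted=3
After char 6 ('R'=17): chars_in_quartet=3 acc=0xE4D1 bytes_emitted=3
After char 7 ('K'=10): chars_in_quartet=4 acc=0x39344A -> emit 39 34 4A, reset; bytes_emitted=6
After char 8 ('e'=30): chars_in_quartet=1 acc=0x1E bytes_emitted=6
After char 9 ('w'=48): chars_in_quartet=2 acc=0x7B0 bytes_emitted=6
Padding '==': partial quartet acc=0x7B0 -> emit 7B; bytes_emitted=7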